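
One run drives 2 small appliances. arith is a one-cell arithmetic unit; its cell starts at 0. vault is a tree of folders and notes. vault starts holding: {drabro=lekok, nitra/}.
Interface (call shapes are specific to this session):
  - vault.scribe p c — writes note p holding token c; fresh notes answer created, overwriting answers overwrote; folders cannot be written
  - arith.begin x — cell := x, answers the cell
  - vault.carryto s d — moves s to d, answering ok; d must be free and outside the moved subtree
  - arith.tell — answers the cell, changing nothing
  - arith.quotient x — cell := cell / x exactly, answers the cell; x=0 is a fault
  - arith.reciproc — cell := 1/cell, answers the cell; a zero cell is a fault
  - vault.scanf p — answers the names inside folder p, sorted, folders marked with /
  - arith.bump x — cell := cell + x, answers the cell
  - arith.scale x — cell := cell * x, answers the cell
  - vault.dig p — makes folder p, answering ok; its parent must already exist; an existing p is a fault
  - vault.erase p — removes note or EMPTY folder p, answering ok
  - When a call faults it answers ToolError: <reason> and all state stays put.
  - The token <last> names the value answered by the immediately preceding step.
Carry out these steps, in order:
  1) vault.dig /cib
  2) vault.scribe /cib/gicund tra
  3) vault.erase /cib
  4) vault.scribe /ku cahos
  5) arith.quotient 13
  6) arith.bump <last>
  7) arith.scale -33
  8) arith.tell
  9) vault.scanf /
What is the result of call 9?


Now I run vault.dig passing /cib: ok.
Now I run vault.scribe passing /cib/gicund, tra, and observe created.
Now I run vault.erase passing /cib, and get ToolError: not empty.
I use vault.scribe passing /ku, cahos, and see created.
I call arith.quotient passing 13, and get 0.
I use arith.bump passing <last>: 0.
Next I call arith.scale passing -33, and observe 0.
I invoke arith.tell, and observe 0.
I invoke vault.scanf passing /, yielding [cib/, drabro, ku, nitra/].

Answer: [cib/, drabro, ku, nitra/]


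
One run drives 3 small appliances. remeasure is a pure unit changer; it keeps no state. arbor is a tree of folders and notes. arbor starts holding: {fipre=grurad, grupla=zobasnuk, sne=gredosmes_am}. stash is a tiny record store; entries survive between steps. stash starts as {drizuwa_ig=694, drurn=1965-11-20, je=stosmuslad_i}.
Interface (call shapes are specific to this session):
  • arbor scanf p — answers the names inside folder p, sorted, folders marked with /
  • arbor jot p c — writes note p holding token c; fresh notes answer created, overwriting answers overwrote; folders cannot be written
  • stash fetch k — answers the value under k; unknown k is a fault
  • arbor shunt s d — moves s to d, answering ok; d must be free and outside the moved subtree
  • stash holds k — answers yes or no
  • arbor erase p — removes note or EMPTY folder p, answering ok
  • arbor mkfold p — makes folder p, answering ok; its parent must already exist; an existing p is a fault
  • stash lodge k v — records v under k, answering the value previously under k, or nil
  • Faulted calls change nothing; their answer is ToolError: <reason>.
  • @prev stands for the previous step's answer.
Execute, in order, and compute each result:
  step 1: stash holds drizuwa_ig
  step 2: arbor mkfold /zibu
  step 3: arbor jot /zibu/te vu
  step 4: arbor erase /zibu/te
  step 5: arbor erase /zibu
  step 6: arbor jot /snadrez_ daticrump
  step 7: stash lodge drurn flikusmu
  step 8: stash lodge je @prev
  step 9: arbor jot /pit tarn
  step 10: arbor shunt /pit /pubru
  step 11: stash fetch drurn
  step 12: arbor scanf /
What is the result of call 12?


Answer: [fipre, grupla, pubru, snadrez_, sne]

Derivation:
;; stash holds(k: drizuwa_ig) => yes
;; arbor mkfold(p: /zibu) => ok
;; arbor jot(p: /zibu/te, c: vu) => created
;; arbor erase(p: /zibu/te) => ok
;; arbor erase(p: /zibu) => ok
;; arbor jot(p: /snadrez_, c: daticrump) => created
;; stash lodge(k: drurn, v: flikusmu) => 1965-11-20
;; stash lodge(k: je, v: @prev) => stosmuslad_i
;; arbor jot(p: /pit, c: tarn) => created
;; arbor shunt(s: /pit, d: /pubru) => ok
;; stash fetch(k: drurn) => flikusmu
;; arbor scanf(p: /) => [fipre, grupla, pubru, snadrez_, sne]


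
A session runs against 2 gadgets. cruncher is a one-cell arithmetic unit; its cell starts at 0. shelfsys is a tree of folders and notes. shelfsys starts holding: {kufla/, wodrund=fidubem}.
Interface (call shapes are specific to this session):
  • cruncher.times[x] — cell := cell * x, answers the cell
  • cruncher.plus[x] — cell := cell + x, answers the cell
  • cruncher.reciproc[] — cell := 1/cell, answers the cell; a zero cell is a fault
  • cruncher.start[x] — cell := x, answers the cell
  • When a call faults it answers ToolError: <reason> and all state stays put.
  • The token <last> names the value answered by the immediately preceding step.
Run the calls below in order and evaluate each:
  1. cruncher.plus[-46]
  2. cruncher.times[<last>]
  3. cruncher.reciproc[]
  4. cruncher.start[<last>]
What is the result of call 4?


Do: plus[x='-46']
See: -46
Do: times[x='<last>']
See: 2116
Do: reciproc[]
See: 1/2116
Do: start[x='<last>']
See: 1/2116

Answer: 1/2116


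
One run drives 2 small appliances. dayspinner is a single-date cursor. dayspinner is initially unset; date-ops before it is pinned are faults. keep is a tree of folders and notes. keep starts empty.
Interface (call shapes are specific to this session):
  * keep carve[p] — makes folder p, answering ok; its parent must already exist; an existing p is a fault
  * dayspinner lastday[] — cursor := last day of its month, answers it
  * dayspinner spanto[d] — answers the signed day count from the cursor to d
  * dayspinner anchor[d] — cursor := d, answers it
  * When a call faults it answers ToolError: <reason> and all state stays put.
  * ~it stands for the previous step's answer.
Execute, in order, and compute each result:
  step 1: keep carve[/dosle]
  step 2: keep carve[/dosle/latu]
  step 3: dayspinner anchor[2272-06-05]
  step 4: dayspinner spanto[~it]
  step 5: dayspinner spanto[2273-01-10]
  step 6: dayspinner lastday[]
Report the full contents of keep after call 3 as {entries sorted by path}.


$ keep carve p→/dosle
[out] ok
$ keep carve p→/dosle/latu
[out] ok
$ dayspinner anchor d→2272-06-05
[out] 2272-06-05
$ dayspinner spanto d→~it
[out] 0
$ dayspinner spanto d→2273-01-10
[out] 219
$ dayspinner lastday
[out] 2272-06-30

Answer: {dosle/, dosle/latu/}


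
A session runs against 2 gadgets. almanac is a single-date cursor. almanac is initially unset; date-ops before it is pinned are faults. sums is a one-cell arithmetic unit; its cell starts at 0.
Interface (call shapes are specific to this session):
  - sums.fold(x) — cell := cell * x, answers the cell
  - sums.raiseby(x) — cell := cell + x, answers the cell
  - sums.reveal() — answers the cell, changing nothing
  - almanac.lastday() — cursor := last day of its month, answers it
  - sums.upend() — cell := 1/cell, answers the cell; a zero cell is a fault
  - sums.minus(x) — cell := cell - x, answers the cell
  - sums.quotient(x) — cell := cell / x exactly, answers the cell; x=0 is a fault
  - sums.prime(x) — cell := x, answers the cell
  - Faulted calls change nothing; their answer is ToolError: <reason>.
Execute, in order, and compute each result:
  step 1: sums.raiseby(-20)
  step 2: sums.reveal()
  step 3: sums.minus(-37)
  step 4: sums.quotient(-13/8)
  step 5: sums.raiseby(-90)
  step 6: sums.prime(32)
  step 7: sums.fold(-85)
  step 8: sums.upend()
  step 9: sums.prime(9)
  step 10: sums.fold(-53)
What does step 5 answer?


==> sums.raiseby(x=-20)
<== -20
==> sums.reveal()
<== -20
==> sums.minus(x=-37)
<== 17
==> sums.quotient(x=-13/8)
<== -136/13
==> sums.raiseby(x=-90)
<== -1306/13
==> sums.prime(x=32)
<== 32
==> sums.fold(x=-85)
<== -2720
==> sums.upend()
<== -1/2720
==> sums.prime(x=9)
<== 9
==> sums.fold(x=-53)
<== -477

Answer: -1306/13


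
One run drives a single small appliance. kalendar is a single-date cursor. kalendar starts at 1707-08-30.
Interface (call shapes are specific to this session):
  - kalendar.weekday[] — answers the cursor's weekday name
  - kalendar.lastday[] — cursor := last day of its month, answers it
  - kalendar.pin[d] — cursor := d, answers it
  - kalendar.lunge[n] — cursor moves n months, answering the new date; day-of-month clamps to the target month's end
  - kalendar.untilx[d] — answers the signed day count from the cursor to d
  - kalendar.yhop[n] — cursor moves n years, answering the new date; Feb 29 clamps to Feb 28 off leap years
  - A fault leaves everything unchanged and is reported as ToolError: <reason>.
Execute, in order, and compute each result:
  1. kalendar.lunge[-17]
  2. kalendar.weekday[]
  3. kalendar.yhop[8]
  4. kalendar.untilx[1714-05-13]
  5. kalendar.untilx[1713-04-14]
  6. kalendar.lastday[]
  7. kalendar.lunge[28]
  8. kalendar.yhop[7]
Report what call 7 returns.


~$ lunge n='-17'
[out] 1706-03-30
~$ weekday
[out] Tuesday
~$ yhop n='8'
[out] 1714-03-30
~$ untilx d='1714-05-13'
[out] 44
~$ untilx d='1713-04-14'
[out] -350
~$ lastday
[out] 1714-03-31
~$ lunge n='28'
[out] 1716-07-31
~$ yhop n='7'
[out] 1723-07-31

Answer: 1716-07-31


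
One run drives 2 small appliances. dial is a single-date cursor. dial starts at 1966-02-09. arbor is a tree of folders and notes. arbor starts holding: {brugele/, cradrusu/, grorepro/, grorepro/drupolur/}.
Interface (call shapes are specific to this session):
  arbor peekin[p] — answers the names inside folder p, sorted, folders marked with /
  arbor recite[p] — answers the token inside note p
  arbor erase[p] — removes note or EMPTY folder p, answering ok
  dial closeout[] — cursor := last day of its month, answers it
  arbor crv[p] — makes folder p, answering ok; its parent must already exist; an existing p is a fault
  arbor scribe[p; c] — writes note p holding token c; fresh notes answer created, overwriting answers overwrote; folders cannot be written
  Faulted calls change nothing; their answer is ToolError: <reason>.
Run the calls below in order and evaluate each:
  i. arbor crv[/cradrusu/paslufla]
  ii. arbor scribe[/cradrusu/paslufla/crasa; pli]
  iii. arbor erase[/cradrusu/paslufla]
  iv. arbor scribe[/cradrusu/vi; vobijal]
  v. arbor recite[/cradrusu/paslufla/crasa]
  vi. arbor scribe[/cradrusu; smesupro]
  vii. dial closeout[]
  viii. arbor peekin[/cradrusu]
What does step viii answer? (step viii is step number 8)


Answer: [paslufla/, vi]

Derivation:
>>> arbor crv p→/cradrusu/paslufla
[out] ok
>>> arbor scribe p→/cradrusu/paslufla/crasa c→pli
[out] created
>>> arbor erase p→/cradrusu/paslufla
[out] ToolError: not empty
>>> arbor scribe p→/cradrusu/vi c→vobijal
[out] created
>>> arbor recite p→/cradrusu/paslufla/crasa
[out] pli
>>> arbor scribe p→/cradrusu c→smesupro
[out] ToolError: is a directory
>>> dial closeout
[out] 1966-02-28
>>> arbor peekin p→/cradrusu
[out] [paslufla/, vi]


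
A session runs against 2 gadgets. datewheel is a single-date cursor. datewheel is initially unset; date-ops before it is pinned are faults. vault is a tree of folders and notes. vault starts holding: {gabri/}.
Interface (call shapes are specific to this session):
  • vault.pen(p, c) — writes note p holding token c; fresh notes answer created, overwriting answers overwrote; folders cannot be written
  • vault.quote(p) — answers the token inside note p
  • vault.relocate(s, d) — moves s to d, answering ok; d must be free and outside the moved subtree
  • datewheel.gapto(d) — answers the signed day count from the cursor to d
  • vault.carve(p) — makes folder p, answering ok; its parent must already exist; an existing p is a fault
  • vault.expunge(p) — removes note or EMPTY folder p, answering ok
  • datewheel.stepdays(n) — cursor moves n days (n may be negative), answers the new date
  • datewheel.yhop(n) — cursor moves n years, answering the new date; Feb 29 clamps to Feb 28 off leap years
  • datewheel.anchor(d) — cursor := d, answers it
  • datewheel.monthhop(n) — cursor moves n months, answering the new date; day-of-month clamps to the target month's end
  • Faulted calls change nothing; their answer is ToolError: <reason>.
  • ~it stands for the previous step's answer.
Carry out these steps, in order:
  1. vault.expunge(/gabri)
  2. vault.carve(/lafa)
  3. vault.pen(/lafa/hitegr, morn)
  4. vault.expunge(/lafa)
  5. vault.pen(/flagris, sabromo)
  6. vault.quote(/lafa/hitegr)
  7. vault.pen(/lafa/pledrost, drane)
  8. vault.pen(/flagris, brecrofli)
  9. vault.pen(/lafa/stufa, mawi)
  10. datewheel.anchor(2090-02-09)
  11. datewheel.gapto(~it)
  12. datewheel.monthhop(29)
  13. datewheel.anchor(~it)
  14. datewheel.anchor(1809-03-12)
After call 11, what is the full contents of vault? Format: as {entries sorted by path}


Answer: {flagris=brecrofli, lafa/, lafa/hitegr=morn, lafa/pledrost=drane, lafa/stufa=mawi}

Derivation:
>> expunge(p: /gabri)
<< ok
>> carve(p: /lafa)
<< ok
>> pen(p: /lafa/hitegr, c: morn)
<< created
>> expunge(p: /lafa)
<< ToolError: not empty
>> pen(p: /flagris, c: sabromo)
<< created
>> quote(p: /lafa/hitegr)
<< morn
>> pen(p: /lafa/pledrost, c: drane)
<< created
>> pen(p: /flagris, c: brecrofli)
<< overwrote
>> pen(p: /lafa/stufa, c: mawi)
<< created
>> anchor(d: 2090-02-09)
<< 2090-02-09
>> gapto(d: ~it)
<< 0
>> monthhop(n: 29)
<< 2092-07-09
>> anchor(d: ~it)
<< 2092-07-09
>> anchor(d: 1809-03-12)
<< 1809-03-12


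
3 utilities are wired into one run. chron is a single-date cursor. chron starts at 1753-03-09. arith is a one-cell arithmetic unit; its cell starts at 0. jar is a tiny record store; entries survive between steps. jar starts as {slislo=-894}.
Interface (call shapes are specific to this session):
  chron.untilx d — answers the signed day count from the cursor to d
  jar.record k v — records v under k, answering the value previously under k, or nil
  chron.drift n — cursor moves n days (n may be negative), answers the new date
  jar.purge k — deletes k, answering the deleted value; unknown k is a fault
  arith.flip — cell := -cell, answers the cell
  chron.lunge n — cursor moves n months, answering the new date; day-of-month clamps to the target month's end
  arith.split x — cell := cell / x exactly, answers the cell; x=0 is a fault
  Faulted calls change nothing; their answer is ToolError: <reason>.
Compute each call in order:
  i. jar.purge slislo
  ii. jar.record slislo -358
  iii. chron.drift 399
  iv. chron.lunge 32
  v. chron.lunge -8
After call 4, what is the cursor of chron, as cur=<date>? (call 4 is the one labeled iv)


Answer: cur=1756-12-12

Derivation:
>>> jar.purge k→slislo
:: -894
>>> jar.record k→slislo v→-358
:: nil
>>> chron.drift n→399
:: 1754-04-12
>>> chron.lunge n→32
:: 1756-12-12
>>> chron.lunge n→-8
:: 1756-04-12


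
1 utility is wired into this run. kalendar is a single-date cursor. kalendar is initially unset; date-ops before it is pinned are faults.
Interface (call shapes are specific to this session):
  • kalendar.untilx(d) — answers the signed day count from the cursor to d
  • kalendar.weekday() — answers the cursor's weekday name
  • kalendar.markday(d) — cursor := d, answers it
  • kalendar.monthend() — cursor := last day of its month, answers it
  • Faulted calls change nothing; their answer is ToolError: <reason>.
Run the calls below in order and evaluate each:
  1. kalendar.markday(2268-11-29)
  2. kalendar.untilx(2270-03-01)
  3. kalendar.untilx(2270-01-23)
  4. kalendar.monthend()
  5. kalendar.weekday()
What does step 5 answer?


Answer: Monday

Derivation:
// markday(d: 2268-11-29) => 2268-11-29
// untilx(d: 2270-03-01) => 457
// untilx(d: 2270-01-23) => 420
// monthend() => 2268-11-30
// weekday() => Monday


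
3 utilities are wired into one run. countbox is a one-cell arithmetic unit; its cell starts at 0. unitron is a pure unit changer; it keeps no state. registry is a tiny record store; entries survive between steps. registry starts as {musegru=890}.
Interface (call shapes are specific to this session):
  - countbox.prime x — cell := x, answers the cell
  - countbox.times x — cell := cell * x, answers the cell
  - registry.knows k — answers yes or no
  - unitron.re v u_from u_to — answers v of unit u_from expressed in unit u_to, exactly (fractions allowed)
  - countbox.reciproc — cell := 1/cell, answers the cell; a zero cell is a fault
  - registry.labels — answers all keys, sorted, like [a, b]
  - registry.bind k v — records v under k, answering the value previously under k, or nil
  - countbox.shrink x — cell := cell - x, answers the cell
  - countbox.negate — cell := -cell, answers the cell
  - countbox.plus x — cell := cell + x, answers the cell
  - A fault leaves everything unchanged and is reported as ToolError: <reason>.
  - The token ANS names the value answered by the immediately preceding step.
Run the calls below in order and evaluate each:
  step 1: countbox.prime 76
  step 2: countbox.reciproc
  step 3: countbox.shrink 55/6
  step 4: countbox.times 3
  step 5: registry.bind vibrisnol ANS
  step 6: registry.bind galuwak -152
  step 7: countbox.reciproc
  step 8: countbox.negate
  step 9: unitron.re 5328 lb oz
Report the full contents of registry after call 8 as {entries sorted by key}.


>>> countbox.prime x=76
[out] 76
>>> countbox.reciproc
[out] 1/76
>>> countbox.shrink x=55/6
[out] -2087/228
>>> countbox.times x=3
[out] -2087/76
>>> registry.bind k=vibrisnol v=ANS
[out] nil
>>> registry.bind k=galuwak v=-152
[out] nil
>>> countbox.reciproc
[out] -76/2087
>>> countbox.negate
[out] 76/2087
>>> unitron.re v=5328 u_from=lb u_to=oz
[out] 85248

Answer: {galuwak=-152, musegru=890, vibrisnol=-2087/76}


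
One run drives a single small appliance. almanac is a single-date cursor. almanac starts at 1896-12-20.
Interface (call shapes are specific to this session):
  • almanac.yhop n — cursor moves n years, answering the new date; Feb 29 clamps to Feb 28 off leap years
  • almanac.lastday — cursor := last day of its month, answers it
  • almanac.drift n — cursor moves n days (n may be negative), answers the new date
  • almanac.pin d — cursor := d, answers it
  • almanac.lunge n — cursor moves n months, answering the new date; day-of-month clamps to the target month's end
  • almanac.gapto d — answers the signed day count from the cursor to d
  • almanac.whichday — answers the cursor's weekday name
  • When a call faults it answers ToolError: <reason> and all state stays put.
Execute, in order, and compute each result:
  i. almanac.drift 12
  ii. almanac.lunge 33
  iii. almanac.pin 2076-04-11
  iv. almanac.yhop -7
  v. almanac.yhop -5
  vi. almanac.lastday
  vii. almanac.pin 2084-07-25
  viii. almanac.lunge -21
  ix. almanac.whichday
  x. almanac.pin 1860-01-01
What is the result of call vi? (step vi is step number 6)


Answer: 2064-04-30

Derivation:
~$ almanac.drift n='12'
[out] 1897-01-01
~$ almanac.lunge n='33'
[out] 1899-10-01
~$ almanac.pin d='2076-04-11'
[out] 2076-04-11
~$ almanac.yhop n='-7'
[out] 2069-04-11
~$ almanac.yhop n='-5'
[out] 2064-04-11
~$ almanac.lastday
[out] 2064-04-30
~$ almanac.pin d='2084-07-25'
[out] 2084-07-25
~$ almanac.lunge n='-21'
[out] 2082-10-25
~$ almanac.whichday
[out] Sunday
~$ almanac.pin d='1860-01-01'
[out] 1860-01-01


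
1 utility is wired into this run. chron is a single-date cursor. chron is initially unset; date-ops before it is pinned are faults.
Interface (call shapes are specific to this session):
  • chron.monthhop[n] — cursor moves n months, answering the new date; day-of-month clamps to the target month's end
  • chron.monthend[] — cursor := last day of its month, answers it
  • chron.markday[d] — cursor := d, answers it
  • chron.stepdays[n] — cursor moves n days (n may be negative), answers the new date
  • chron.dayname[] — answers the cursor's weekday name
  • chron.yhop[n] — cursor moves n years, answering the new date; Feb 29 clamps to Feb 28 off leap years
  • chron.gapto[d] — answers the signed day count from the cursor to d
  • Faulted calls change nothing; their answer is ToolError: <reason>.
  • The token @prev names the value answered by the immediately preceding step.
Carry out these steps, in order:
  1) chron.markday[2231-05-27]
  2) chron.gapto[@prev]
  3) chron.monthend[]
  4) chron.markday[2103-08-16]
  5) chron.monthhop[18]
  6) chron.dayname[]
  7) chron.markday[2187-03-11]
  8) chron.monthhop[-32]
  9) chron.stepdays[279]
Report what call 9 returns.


Answer: 2185-04-16

Derivation:
$ chron.markday 2231-05-27
[out] 2231-05-27
$ chron.gapto @prev
[out] 0
$ chron.monthend
[out] 2231-05-31
$ chron.markday 2103-08-16
[out] 2103-08-16
$ chron.monthhop 18
[out] 2105-02-16
$ chron.dayname
[out] Monday
$ chron.markday 2187-03-11
[out] 2187-03-11
$ chron.monthhop -32
[out] 2184-07-11
$ chron.stepdays 279
[out] 2185-04-16


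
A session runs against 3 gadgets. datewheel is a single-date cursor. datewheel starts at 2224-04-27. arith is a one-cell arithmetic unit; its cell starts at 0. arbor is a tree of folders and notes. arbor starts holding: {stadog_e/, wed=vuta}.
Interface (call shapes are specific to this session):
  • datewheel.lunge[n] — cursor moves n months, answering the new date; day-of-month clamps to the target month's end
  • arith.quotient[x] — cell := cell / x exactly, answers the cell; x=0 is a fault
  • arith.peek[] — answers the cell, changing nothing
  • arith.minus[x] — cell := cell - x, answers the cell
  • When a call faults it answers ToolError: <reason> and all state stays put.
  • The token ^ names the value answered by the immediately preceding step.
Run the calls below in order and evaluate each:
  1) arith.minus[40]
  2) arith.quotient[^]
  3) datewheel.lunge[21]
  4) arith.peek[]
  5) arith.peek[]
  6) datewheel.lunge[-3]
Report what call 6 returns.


Answer: 2225-10-27

Derivation:
Act: arith.minus[x=40]
Obs: -40
Act: arith.quotient[x=^]
Obs: 1
Act: datewheel.lunge[n=21]
Obs: 2226-01-27
Act: arith.peek[]
Obs: 1
Act: arith.peek[]
Obs: 1
Act: datewheel.lunge[n=-3]
Obs: 2225-10-27


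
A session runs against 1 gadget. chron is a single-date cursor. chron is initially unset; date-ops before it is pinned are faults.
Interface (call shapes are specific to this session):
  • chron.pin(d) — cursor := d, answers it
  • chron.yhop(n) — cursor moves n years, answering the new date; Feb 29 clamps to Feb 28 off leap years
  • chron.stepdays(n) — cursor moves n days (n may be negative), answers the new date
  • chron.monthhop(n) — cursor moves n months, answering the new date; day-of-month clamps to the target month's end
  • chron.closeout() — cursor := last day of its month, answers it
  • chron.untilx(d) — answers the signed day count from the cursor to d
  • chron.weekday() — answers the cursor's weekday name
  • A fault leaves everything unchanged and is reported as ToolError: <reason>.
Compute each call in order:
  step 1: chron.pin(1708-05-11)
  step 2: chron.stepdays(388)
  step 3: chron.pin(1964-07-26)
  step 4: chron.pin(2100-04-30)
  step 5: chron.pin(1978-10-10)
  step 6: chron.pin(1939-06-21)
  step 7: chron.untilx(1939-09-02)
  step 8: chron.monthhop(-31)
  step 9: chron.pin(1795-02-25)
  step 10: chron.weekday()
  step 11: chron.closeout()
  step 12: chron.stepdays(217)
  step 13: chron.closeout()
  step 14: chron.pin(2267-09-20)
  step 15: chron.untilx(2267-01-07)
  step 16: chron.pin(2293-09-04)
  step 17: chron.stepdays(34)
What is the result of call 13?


Answer: 1795-10-31

Derivation:
;; chron.pin(d=1708-05-11) == 1708-05-11
;; chron.stepdays(n=388) == 1709-06-03
;; chron.pin(d=1964-07-26) == 1964-07-26
;; chron.pin(d=2100-04-30) == 2100-04-30
;; chron.pin(d=1978-10-10) == 1978-10-10
;; chron.pin(d=1939-06-21) == 1939-06-21
;; chron.untilx(d=1939-09-02) == 73
;; chron.monthhop(n=-31) == 1936-11-21
;; chron.pin(d=1795-02-25) == 1795-02-25
;; chron.weekday() == Wednesday
;; chron.closeout() == 1795-02-28
;; chron.stepdays(n=217) == 1795-10-03
;; chron.closeout() == 1795-10-31
;; chron.pin(d=2267-09-20) == 2267-09-20
;; chron.untilx(d=2267-01-07) == -256
;; chron.pin(d=2293-09-04) == 2293-09-04
;; chron.stepdays(n=34) == 2293-10-08


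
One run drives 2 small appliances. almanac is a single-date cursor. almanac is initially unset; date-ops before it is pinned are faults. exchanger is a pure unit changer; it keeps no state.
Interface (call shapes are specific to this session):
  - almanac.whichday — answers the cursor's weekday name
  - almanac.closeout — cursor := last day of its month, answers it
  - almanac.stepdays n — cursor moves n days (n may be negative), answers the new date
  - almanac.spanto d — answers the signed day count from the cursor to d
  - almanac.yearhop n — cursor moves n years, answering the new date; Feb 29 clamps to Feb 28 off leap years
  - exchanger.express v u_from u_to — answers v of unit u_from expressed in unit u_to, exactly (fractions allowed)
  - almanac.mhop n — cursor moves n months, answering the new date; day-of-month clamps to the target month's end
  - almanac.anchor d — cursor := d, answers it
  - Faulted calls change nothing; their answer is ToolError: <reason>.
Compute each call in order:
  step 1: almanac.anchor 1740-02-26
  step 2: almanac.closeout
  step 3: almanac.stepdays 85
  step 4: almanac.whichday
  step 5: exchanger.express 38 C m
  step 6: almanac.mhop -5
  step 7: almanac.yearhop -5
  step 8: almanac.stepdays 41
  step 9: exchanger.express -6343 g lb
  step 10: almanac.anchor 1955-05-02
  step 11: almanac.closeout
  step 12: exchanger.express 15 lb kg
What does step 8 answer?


Answer: 1735-02-03

Derivation:
;; almanac.anchor(d='1740-02-26') : 1740-02-26
;; almanac.closeout() : 1740-02-29
;; almanac.stepdays(n='85') : 1740-05-24
;; almanac.whichday() : Tuesday
;; exchanger.express(v='38', u_from='C', u_to='m') : ToolError: incompatible units
;; almanac.mhop(n='-5') : 1739-12-24
;; almanac.yearhop(n='-5') : 1734-12-24
;; almanac.stepdays(n='41') : 1735-02-03
;; exchanger.express(v='-6343', u_from='g', u_to='lb') : -634300000/45359237
;; almanac.anchor(d='1955-05-02') : 1955-05-02
;; almanac.closeout() : 1955-05-31
;; exchanger.express(v='15', u_from='lb', u_to='kg') : 136077711/20000000


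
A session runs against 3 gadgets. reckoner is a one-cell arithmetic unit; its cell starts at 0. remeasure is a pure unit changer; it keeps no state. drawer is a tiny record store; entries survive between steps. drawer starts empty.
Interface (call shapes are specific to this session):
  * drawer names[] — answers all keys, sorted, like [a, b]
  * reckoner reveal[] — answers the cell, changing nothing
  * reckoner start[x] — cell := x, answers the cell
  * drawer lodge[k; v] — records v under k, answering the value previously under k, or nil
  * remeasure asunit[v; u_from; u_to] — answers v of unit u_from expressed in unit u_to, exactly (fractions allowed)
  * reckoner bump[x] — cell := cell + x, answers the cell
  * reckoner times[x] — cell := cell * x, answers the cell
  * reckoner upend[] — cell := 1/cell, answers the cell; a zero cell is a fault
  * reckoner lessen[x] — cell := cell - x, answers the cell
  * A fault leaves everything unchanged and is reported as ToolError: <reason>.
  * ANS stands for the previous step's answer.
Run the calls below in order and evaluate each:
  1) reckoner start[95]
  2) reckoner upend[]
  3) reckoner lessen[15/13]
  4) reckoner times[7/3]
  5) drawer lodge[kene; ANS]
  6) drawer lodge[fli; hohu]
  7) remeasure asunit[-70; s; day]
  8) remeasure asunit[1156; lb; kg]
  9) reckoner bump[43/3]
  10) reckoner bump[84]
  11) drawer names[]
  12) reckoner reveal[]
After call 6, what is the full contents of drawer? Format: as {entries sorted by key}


[in] reckoner start 95
:: 95
[in] reckoner upend
:: 1/95
[in] reckoner lessen 15/13
:: -1412/1235
[in] reckoner times 7/3
:: -9884/3705
[in] drawer lodge kene ANS
:: nil
[in] drawer lodge fli hohu
:: nil
[in] remeasure asunit -70 s day
:: -7/8640
[in] remeasure asunit 1156 lb kg
:: 13108819493/25000000
[in] reckoner bump 43/3
:: 14407/1235
[in] reckoner bump 84
:: 118147/1235
[in] drawer names
:: [fli, kene]
[in] reckoner reveal
:: 118147/1235

Answer: {fli=hohu, kene=-9884/3705}


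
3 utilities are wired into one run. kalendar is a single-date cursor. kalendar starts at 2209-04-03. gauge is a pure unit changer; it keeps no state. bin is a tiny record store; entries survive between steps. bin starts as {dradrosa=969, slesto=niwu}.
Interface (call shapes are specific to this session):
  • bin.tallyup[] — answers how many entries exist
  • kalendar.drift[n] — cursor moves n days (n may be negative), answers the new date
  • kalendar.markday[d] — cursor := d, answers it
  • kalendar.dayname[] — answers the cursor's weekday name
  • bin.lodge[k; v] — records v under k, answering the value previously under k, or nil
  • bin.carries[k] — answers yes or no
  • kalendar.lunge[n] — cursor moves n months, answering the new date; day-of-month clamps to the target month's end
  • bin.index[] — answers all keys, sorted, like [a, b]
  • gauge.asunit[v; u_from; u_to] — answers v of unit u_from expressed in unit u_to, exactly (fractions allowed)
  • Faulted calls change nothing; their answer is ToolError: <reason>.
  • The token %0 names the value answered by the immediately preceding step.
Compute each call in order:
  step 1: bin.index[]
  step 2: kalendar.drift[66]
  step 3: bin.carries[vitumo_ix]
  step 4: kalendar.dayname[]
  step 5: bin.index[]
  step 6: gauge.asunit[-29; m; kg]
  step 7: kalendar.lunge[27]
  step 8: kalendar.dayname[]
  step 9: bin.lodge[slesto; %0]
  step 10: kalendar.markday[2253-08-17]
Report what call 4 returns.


Answer: Thursday

Derivation:
>>> index
= [dradrosa, slesto]
>>> drift n→66
= 2209-06-08
>>> carries k→vitumo_ix
= no
>>> dayname
= Thursday
>>> index
= [dradrosa, slesto]
>>> asunit v→-29 u_from→m u_to→kg
= ToolError: incompatible units
>>> lunge n→27
= 2211-09-08
>>> dayname
= Sunday
>>> lodge k→slesto v→%0
= niwu
>>> markday d→2253-08-17
= 2253-08-17


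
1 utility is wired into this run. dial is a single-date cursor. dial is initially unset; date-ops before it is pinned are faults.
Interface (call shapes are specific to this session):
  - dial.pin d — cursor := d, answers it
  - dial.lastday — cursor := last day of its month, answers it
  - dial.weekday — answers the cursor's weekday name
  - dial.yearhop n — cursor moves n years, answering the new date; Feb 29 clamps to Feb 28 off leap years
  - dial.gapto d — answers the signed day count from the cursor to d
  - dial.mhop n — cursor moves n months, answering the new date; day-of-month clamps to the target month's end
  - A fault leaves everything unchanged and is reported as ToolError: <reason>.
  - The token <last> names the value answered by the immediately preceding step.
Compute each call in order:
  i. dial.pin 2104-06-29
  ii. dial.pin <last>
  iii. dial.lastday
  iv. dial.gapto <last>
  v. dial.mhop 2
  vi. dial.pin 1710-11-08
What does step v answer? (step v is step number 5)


Answer: 2104-08-30

Derivation:
// 1. pin(d=2104-06-29) == 2104-06-29
// 2. pin(d=<last>) == 2104-06-29
// 3. lastday() == 2104-06-30
// 4. gapto(d=<last>) == 0
// 5. mhop(n=2) == 2104-08-30
// 6. pin(d=1710-11-08) == 1710-11-08


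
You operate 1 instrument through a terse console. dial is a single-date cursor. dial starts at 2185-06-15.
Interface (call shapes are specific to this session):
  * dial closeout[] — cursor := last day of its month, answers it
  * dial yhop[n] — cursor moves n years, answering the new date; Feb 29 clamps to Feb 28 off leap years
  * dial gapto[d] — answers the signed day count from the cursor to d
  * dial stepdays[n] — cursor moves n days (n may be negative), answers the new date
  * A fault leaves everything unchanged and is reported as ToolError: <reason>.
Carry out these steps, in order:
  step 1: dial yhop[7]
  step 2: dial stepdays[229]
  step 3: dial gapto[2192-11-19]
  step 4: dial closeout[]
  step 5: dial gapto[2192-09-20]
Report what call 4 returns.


>>> dial yhop n=7
:: 2192-06-15
>>> dial stepdays n=229
:: 2193-01-30
>>> dial gapto d=2192-11-19
:: -72
>>> dial closeout
:: 2193-01-31
>>> dial gapto d=2192-09-20
:: -133

Answer: 2193-01-31


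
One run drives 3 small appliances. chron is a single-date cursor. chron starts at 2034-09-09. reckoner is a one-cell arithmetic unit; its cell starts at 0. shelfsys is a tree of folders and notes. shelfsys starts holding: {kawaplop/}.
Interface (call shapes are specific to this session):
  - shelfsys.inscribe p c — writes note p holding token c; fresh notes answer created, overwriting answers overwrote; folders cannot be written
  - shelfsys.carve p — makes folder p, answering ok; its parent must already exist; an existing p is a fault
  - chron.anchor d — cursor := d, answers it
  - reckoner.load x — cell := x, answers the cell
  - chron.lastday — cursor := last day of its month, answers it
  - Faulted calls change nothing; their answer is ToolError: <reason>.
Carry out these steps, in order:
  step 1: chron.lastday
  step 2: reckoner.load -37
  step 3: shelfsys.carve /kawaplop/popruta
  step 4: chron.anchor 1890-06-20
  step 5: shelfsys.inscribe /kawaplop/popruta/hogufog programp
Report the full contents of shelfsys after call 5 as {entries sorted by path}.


I use chron.lastday(), and see 2034-09-30.
I call reckoner.load with x: -37, yielding -37.
Then shelfsys.carve with p: /kawaplop/popruta, → ok.
Invoking chron.anchor with d: 1890-06-20, and observe 1890-06-20.
I invoke shelfsys.inscribe with p: /kawaplop/popruta/hogufog, c: programp, and get created.

Answer: {kawaplop/, kawaplop/popruta/, kawaplop/popruta/hogufog=programp}


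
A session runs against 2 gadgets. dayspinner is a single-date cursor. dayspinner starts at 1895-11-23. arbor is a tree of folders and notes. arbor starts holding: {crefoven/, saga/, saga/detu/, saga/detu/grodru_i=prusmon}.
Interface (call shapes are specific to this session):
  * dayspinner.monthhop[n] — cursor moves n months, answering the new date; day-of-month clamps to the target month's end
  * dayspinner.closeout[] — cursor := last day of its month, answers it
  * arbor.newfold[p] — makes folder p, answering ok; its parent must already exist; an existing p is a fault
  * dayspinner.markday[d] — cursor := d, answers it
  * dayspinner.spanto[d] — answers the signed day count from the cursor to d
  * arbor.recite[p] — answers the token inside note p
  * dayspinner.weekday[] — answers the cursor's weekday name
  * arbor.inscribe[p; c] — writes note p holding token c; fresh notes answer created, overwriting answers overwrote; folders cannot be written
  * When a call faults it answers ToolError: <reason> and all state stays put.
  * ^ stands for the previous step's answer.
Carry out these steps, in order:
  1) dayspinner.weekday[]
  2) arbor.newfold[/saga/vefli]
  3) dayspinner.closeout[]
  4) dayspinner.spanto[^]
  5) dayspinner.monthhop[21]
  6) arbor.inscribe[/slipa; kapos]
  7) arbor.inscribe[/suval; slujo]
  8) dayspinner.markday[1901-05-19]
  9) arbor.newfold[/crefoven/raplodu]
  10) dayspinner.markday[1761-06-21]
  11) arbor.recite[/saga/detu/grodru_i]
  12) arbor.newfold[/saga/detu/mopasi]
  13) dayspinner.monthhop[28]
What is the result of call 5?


Answer: 1897-08-30

Derivation:
% dayspinner.weekday
  Saturday
% arbor.newfold p: /saga/vefli
  ok
% dayspinner.closeout
  1895-11-30
% dayspinner.spanto d: ^
  0
% dayspinner.monthhop n: 21
  1897-08-30
% arbor.inscribe p: /slipa c: kapos
  created
% arbor.inscribe p: /suval c: slujo
  created
% dayspinner.markday d: 1901-05-19
  1901-05-19
% arbor.newfold p: /crefoven/raplodu
  ok
% dayspinner.markday d: 1761-06-21
  1761-06-21
% arbor.recite p: /saga/detu/grodru_i
  prusmon
% arbor.newfold p: /saga/detu/mopasi
  ok
% dayspinner.monthhop n: 28
  1763-10-21


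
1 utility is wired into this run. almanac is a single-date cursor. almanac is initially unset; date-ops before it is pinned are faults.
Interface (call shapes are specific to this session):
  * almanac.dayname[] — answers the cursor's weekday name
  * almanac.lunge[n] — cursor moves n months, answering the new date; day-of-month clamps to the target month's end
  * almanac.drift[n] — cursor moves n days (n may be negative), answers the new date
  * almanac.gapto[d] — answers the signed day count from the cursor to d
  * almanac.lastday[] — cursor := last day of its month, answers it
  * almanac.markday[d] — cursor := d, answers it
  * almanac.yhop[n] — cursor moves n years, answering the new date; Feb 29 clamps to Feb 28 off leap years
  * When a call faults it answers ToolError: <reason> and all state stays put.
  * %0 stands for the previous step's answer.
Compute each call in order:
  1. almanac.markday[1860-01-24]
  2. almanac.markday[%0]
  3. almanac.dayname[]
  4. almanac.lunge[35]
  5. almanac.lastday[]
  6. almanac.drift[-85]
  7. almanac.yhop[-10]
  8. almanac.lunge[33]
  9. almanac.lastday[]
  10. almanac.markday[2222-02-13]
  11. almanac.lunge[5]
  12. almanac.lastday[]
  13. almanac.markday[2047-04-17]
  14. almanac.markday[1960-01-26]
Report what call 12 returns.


// 1. almanac.markday(d=1860-01-24) : 1860-01-24
// 2. almanac.markday(d=%0) : 1860-01-24
// 3. almanac.dayname() : Tuesday
// 4. almanac.lunge(n=35) : 1862-12-24
// 5. almanac.lastday() : 1862-12-31
// 6. almanac.drift(n=-85) : 1862-10-07
// 7. almanac.yhop(n=-10) : 1852-10-07
// 8. almanac.lunge(n=33) : 1855-07-07
// 9. almanac.lastday() : 1855-07-31
// 10. almanac.markday(d=2222-02-13) : 2222-02-13
// 11. almanac.lunge(n=5) : 2222-07-13
// 12. almanac.lastday() : 2222-07-31
// 13. almanac.markday(d=2047-04-17) : 2047-04-17
// 14. almanac.markday(d=1960-01-26) : 1960-01-26

Answer: 2222-07-31


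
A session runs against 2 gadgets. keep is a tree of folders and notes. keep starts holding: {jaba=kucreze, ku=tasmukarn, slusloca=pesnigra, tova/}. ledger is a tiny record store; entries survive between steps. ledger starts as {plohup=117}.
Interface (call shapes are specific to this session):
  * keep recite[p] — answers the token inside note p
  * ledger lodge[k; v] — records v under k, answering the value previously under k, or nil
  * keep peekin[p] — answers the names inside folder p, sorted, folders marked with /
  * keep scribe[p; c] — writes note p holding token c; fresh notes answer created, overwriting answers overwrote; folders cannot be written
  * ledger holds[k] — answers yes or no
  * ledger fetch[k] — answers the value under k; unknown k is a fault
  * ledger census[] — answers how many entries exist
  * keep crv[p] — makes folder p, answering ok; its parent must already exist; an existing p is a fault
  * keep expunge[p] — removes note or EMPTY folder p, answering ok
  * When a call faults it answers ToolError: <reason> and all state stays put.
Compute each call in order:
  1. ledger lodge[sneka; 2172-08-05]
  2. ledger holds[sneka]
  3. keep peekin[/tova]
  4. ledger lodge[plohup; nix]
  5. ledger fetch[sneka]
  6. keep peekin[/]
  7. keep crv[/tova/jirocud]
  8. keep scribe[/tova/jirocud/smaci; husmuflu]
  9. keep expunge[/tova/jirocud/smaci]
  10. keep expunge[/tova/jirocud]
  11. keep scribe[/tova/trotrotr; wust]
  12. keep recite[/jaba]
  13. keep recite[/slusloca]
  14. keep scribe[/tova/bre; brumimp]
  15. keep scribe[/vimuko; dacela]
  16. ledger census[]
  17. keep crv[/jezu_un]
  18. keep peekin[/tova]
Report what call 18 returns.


Answer: [bre, trotrotr]

Derivation:
! ledger lodge(k: sneka, v: 2172-08-05) == nil
! ledger holds(k: sneka) == yes
! keep peekin(p: /tova) == []
! ledger lodge(k: plohup, v: nix) == 117
! ledger fetch(k: sneka) == 2172-08-05
! keep peekin(p: /) == [jaba, ku, slusloca, tova/]
! keep crv(p: /tova/jirocud) == ok
! keep scribe(p: /tova/jirocud/smaci, c: husmuflu) == created
! keep expunge(p: /tova/jirocud/smaci) == ok
! keep expunge(p: /tova/jirocud) == ok
! keep scribe(p: /tova/trotrotr, c: wust) == created
! keep recite(p: /jaba) == kucreze
! keep recite(p: /slusloca) == pesnigra
! keep scribe(p: /tova/bre, c: brumimp) == created
! keep scribe(p: /vimuko, c: dacela) == created
! ledger census() == 2
! keep crv(p: /jezu_un) == ok
! keep peekin(p: /tova) == [bre, trotrotr]
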